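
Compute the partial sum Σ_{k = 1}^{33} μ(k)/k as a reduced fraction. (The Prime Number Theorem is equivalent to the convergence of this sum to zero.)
Σ μ(k)/k = -6504197377/200560490130

Values of μ(k) for 1 ≤ k ≤ 33: μ(1) = 1, μ(2) = -1, μ(3) = -1, μ(5) = -1, μ(6) = 1, μ(7) = -1, μ(10) = 1, μ(11) = -1, μ(13) = -1, μ(14) = 1, μ(15) = 1, μ(17) = -1, μ(19) = -1, μ(21) = 1, μ(22) = 1, μ(23) = -1, μ(26) = 1, μ(29) = -1, μ(30) = -1, μ(31) = -1, μ(33) = 1, with μ = 0 on non-squarefree integers. Summing μ(k)/k for k where μ(k) ≠ 0 gives -6504197377/200560490130 ≈ -0.0324. (PNT ⟺ this sum → 0 as n → ∞.)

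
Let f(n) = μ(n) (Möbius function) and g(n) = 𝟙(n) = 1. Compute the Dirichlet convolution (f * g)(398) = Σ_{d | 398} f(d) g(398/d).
(μ * 𝟙)(398) = 0

Divisors of 398: [1, 2, 199, 398]. For each d | 398:
  d = 1: μ(1) · 𝟙(398/1) = 1 · 1 = 1
  d = 2: μ(2) · 𝟙(398/2) = -1 · 1 = -1
  d = 199: μ(199) · 𝟙(398/199) = -1 · 1 = -1
  d = 398: μ(398) · 𝟙(398/398) = 1 · 1 = 1
Summing: (μ * 𝟙)(398) = 1 + -1 + -1 + 1 = 0.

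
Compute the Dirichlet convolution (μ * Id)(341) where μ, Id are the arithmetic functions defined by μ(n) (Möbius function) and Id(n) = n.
(μ * Id)(341) = 300

Divisors of 341: [1, 11, 31, 341]. For each d | 341:
  d = 1: μ(1) · Id(341/1) = 1 · 341 = 341
  d = 11: μ(11) · Id(341/11) = -1 · 31 = -31
  d = 31: μ(31) · Id(341/31) = -1 · 11 = -11
  d = 341: μ(341) · Id(341/341) = 1 · 1 = 1
Summing: (μ * Id)(341) = 341 + -31 + -11 + 1 = 300.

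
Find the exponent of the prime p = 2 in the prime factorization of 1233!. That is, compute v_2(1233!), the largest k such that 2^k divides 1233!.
v_2(1233!) = 1228

Legendre's formula: v_p(n!) = Σ_{k ≥ 1} ⌊n / p^k⌋. For p = 2, n = 1233, the terms are:
  ⌊1233/2^1⌋ = ⌊1233/2⌋ = 616
  ⌊1233/2^2⌋ = ⌊1233/4⌋ = 308
  ⌊1233/2^3⌋ = ⌊1233/8⌋ = 154
  ⌊1233/2^4⌋ = ⌊1233/16⌋ = 77
  ⌊1233/2^5⌋ = ⌊1233/32⌋ = 38
  ⌊1233/2^6⌋ = ⌊1233/64⌋ = 19
  ⌊1233/2^7⌋ = ⌊1233/128⌋ = 9
  ⌊1233/2^8⌋ = ⌊1233/256⌋ = 4
  ⌊1233/2^9⌋ = ⌊1233/512⌋ = 2
  ⌊1233/2^10⌋ = ⌊1233/1024⌋ = 1
(the next term ⌊1233/2^11⌋ = 0, terminating the sum). Summing: v_2(1233!) = 616 + 308 + 154 + 77 + 38 + 19 + 9 + 4 + 2 + 1 = 1228.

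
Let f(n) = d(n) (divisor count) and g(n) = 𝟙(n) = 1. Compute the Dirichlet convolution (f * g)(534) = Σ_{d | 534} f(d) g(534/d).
(d * 𝟙)(534) = 27

Divisors of 534: [1, 2, 3, 6, 89, 178, 267, 534]. For each d | 534:
  d = 1: d(1) · 𝟙(534/1) = 1 · 1 = 1
  d = 2: d(2) · 𝟙(534/2) = 2 · 1 = 2
  d = 3: d(3) · 𝟙(534/3) = 2 · 1 = 2
  d = 6: d(6) · 𝟙(534/6) = 4 · 1 = 4
  d = 89: d(89) · 𝟙(534/89) = 2 · 1 = 2
  d = 178: d(178) · 𝟙(534/178) = 4 · 1 = 4
  d = 267: d(267) · 𝟙(534/267) = 4 · 1 = 4
  d = 534: d(534) · 𝟙(534/534) = 8 · 1 = 8
Summing: (d * 𝟙)(534) = 1 + 2 + 2 + 4 + 2 + 4 + 4 + 8 = 27.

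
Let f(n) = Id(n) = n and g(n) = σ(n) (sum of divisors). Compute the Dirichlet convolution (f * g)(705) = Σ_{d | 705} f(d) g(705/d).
(Id * σ)(705) = 7315

Divisors of 705: [1, 3, 5, 15, 47, 141, 235, 705]. For each d | 705:
  d = 1: Id(1) · σ(705/1) = 1 · 1152 = 1152
  d = 3: Id(3) · σ(705/3) = 3 · 288 = 864
  d = 5: Id(5) · σ(705/5) = 5 · 192 = 960
  d = 15: Id(15) · σ(705/15) = 15 · 48 = 720
  d = 47: Id(47) · σ(705/47) = 47 · 24 = 1128
  d = 141: Id(141) · σ(705/141) = 141 · 6 = 846
  d = 235: Id(235) · σ(705/235) = 235 · 4 = 940
  d = 705: Id(705) · σ(705/705) = 705 · 1 = 705
Summing: (Id * σ)(705) = 1152 + 864 + 960 + 720 + 1128 + 846 + 940 + 705 = 7315.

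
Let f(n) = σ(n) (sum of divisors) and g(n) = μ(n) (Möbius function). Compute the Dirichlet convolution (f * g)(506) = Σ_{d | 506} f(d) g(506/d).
(σ * μ)(506) = 506

Divisors of 506: [1, 2, 11, 22, 23, 46, 253, 506]. For each d | 506:
  d = 1: σ(1) · μ(506/1) = 1 · -1 = -1
  d = 2: σ(2) · μ(506/2) = 3 · 1 = 3
  d = 11: σ(11) · μ(506/11) = 12 · 1 = 12
  d = 22: σ(22) · μ(506/22) = 36 · -1 = -36
  d = 23: σ(23) · μ(506/23) = 24 · 1 = 24
  d = 46: σ(46) · μ(506/46) = 72 · -1 = -72
  d = 253: σ(253) · μ(506/253) = 288 · -1 = -288
  d = 506: σ(506) · μ(506/506) = 864 · 1 = 864
Summing: (σ * μ)(506) = -1 + 3 + 12 + -36 + 24 + -72 + -288 + 864 = 506.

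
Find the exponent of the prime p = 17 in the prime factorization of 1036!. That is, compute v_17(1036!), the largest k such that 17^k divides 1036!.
v_17(1036!) = 63

Legendre's formula: v_p(n!) = Σ_{k ≥ 1} ⌊n / p^k⌋. For p = 17, n = 1036, the terms are:
  ⌊1036/17^1⌋ = ⌊1036/17⌋ = 60
  ⌊1036/17^2⌋ = ⌊1036/289⌋ = 3
(the next term ⌊1036/17^3⌋ = 0, terminating the sum). Summing: v_17(1036!) = 60 + 3 = 63.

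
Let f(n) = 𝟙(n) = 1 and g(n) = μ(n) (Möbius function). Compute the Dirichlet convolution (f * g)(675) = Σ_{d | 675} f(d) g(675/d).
(𝟙 * μ)(675) = 0

Divisors of 675: [1, 3, 5, 9, 15, 25, 27, 45, 75, 135, 225, 675]. For each d | 675:
  d = 1: 𝟙(1) · μ(675/1) = 1 · 0 = 0
  d = 3: 𝟙(3) · μ(675/3) = 1 · 0 = 0
  d = 5: 𝟙(5) · μ(675/5) = 1 · 0 = 0
  d = 9: 𝟙(9) · μ(675/9) = 1 · 0 = 0
  d = 15: 𝟙(15) · μ(675/15) = 1 · 0 = 0
  d = 25: 𝟙(25) · μ(675/25) = 1 · 0 = 0
  d = 27: 𝟙(27) · μ(675/27) = 1 · 0 = 0
  d = 45: 𝟙(45) · μ(675/45) = 1 · 1 = 1
  d = 75: 𝟙(75) · μ(675/75) = 1 · 0 = 0
  d = 135: 𝟙(135) · μ(675/135) = 1 · -1 = -1
  d = 225: 𝟙(225) · μ(675/225) = 1 · -1 = -1
  d = 675: 𝟙(675) · μ(675/675) = 1 · 1 = 1
Summing: (𝟙 * μ)(675) = 0 + 0 + 0 + 0 + 0 + 0 + 0 + 1 + 0 + -1 + -1 + 1 = 0.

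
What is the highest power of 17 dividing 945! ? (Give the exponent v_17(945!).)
v_17(945!) = 58

Legendre's formula: v_p(n!) = Σ_{k ≥ 1} ⌊n / p^k⌋. For p = 17, n = 945, the terms are:
  ⌊945/17^1⌋ = ⌊945/17⌋ = 55
  ⌊945/17^2⌋ = ⌊945/289⌋ = 3
(the next term ⌊945/17^3⌋ = 0, terminating the sum). Summing: v_17(945!) = 55 + 3 = 58.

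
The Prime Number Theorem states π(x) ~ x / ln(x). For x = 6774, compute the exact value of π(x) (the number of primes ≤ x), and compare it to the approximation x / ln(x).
π(6774) = 871;  x/ln(x) ≈ 767.95;  relative error ≈ 11.83%.

Directly count primes up to 6774: π(6774) = 871. The PNT approximation gives 6774/ln(6774) ≈ 6774/8.82085 ≈ 767.95. Relative error (π(x) − x/ln(x)) / π(x) ≈ 11.83%; the approximation is known to undercount slightly (Li(x) is a better estimate).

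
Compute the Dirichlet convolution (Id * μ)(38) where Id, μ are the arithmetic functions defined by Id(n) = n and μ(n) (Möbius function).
(Id * μ)(38) = 18

Divisors of 38: [1, 2, 19, 38]. For each d | 38:
  d = 1: Id(1) · μ(38/1) = 1 · 1 = 1
  d = 2: Id(2) · μ(38/2) = 2 · -1 = -2
  d = 19: Id(19) · μ(38/19) = 19 · -1 = -19
  d = 38: Id(38) · μ(38/38) = 38 · 1 = 38
Summing: (Id * μ)(38) = 1 + -2 + -19 + 38 = 18.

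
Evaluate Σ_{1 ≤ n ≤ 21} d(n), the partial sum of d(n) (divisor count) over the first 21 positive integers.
Σ_{n ≤ 21} d(n) = 70

Compute d(n) for each 1 ≤ n ≤ 21: d(1) = 1, d(2) = 2, d(3) = 2, d(4) = 3, d(5) = 2, d(6) = 4, d(7) = 2, d(8) = 4, d(9) = 3, d(10) = 4, d(11) = 2, d(12) = 6, d(13) = 2, d(14) = 4, d(15) = 4, d(16) = 5, d(17) = 2, d(18) = 6, d(19) = 2, d(20) = 6, d(21) = 4. Summing all 21 values: 70. (Dirichlet's divisor formula: Σ_{n ≤ x} d(n) = x ln(x) + (2γ − 1) x + O(√x). For x = 21, the asymptotic estimate is ≈ 67.18.)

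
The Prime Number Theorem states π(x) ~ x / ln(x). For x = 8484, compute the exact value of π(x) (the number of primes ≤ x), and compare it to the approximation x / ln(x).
π(8484) = 1059;  x/ln(x) ≈ 937.88;  relative error ≈ 11.44%.

Directly count primes up to 8484: π(8484) = 1059. The PNT approximation gives 8484/ln(8484) ≈ 8484/9.04594 ≈ 937.88. Relative error (π(x) − x/ln(x)) / π(x) ≈ 11.44%; the approximation is known to undercount slightly (Li(x) is a better estimate).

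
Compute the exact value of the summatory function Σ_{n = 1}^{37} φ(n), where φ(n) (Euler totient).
Σ_{n ≤ 37} φ(n) = 432

Compute φ(n) for each 1 ≤ n ≤ 37: φ(1) = 1, φ(2) = 1, φ(3) = 2, φ(4) = 2, φ(5) = 4, φ(6) = 2, φ(7) = 6, φ(8) = 4, φ(9) = 6, φ(10) = 4, φ(11) = 10, φ(12) = 4, φ(13) = 12, φ(14) = 6, φ(15) = 8, φ(16) = 8, φ(17) = 16, φ(18) = 6, φ(19) = 18, φ(20) = 8, φ(21) = 12, φ(22) = 10, φ(23) = 22, φ(24) = 8, φ(25) = 20, φ(26) = 12, φ(27) = 18, φ(28) = 12, φ(29) = 28, φ(30) = 8, φ(31) = 30, φ(32) = 16, φ(33) = 20, φ(34) = 16, φ(35) = 24, φ(36) = 12, φ(37) = 36. Summing all 37 values: 432. (Average order: Σ_{n ≤ x} φ(n) ~ (3/π²) x². For x = 37, (3/π²)·37² ≈ 416.13.)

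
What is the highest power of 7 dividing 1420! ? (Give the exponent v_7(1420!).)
v_7(1420!) = 234

Legendre's formula: v_p(n!) = Σ_{k ≥ 1} ⌊n / p^k⌋. For p = 7, n = 1420, the terms are:
  ⌊1420/7^1⌋ = ⌊1420/7⌋ = 202
  ⌊1420/7^2⌋ = ⌊1420/49⌋ = 28
  ⌊1420/7^3⌋ = ⌊1420/343⌋ = 4
(the next term ⌊1420/7^4⌋ = 0, terminating the sum). Summing: v_7(1420!) = 202 + 28 + 4 = 234.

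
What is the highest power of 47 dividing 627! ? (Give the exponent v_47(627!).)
v_47(627!) = 13

Legendre's formula: v_p(n!) = Σ_{k ≥ 1} ⌊n / p^k⌋. For p = 47, n = 627, the terms are:
  ⌊627/47^1⌋ = ⌊627/47⌋ = 13
(the next term ⌊627/47^2⌋ = 0, terminating the sum). Summing: v_47(627!) = 13 = 13.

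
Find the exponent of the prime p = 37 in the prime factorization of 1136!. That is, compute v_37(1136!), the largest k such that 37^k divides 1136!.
v_37(1136!) = 30

Legendre's formula: v_p(n!) = Σ_{k ≥ 1} ⌊n / p^k⌋. For p = 37, n = 1136, the terms are:
  ⌊1136/37^1⌋ = ⌊1136/37⌋ = 30
(the next term ⌊1136/37^2⌋ = 0, terminating the sum). Summing: v_37(1136!) = 30 = 30.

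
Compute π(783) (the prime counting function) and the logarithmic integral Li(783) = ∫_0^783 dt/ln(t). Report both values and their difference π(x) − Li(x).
π(783) = 137;  Li(783) ≈ 145.65;  π(x) − Li(x) ≈ -8.65.

Direct count of primes ≤ 783 gives π(783) = 137. Numerical evaluation of the logarithmic integral gives Li(783) ≈ 145.65. The difference π(x) − Li(x) ≈ -8.65 is typically negative for small/moderate x (Li(x) overestimates), though Littlewood's theorem shows this sign changes infinitely often.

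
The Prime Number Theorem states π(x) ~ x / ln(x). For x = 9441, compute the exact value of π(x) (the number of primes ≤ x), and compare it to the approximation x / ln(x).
π(9441) = 1170;  x/ln(x) ≈ 1031.49;  relative error ≈ 11.84%.

Directly count primes up to 9441: π(9441) = 1170. The PNT approximation gives 9441/ln(9441) ≈ 9441/9.15282 ≈ 1031.49. Relative error (π(x) − x/ln(x)) / π(x) ≈ 11.84%; the approximation is known to undercount slightly (Li(x) is a better estimate).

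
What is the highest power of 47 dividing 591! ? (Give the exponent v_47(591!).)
v_47(591!) = 12

Legendre's formula: v_p(n!) = Σ_{k ≥ 1} ⌊n / p^k⌋. For p = 47, n = 591, the terms are:
  ⌊591/47^1⌋ = ⌊591/47⌋ = 12
(the next term ⌊591/47^2⌋ = 0, terminating the sum). Summing: v_47(591!) = 12 = 12.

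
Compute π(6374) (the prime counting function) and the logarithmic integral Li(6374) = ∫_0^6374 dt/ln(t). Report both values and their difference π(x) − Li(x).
π(6374) = 831;  Li(6374) ≈ 843.25;  π(x) − Li(x) ≈ -12.25.

Direct count of primes ≤ 6374 gives π(6374) = 831. Numerical evaluation of the logarithmic integral gives Li(6374) ≈ 843.25. The difference π(x) − Li(x) ≈ -12.25 is typically negative for small/moderate x (Li(x) overestimates), though Littlewood's theorem shows this sign changes infinitely often.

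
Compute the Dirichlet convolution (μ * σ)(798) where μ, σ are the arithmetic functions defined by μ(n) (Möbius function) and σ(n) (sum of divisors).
(μ * σ)(798) = 798

Divisors of 798: [1, 2, 3, 6, 7, 14, 19, 21, 38, 42, 57, 114, 133, 266, 399, 798]. For each d | 798:
  d = 1: μ(1) · σ(798/1) = 1 · 1920 = 1920
  d = 2: μ(2) · σ(798/2) = -1 · 640 = -640
  d = 3: μ(3) · σ(798/3) = -1 · 480 = -480
  d = 6: μ(6) · σ(798/6) = 1 · 160 = 160
  d = 7: μ(7) · σ(798/7) = -1 · 240 = -240
  d = 14: μ(14) · σ(798/14) = 1 · 80 = 80
  d = 19: μ(19) · σ(798/19) = -1 · 96 = -96
  d = 21: μ(21) · σ(798/21) = 1 · 60 = 60
  d = 38: μ(38) · σ(798/38) = 1 · 32 = 32
  d = 42: μ(42) · σ(798/42) = -1 · 20 = -20
  d = 57: μ(57) · σ(798/57) = 1 · 24 = 24
  d = 114: μ(114) · σ(798/114) = -1 · 8 = -8
  d = 133: μ(133) · σ(798/133) = 1 · 12 = 12
  d = 266: μ(266) · σ(798/266) = -1 · 4 = -4
  d = 399: μ(399) · σ(798/399) = -1 · 3 = -3
  d = 798: μ(798) · σ(798/798) = 1 · 1 = 1
Summing: (μ * σ)(798) = 1920 + -640 + -480 + 160 + -240 + 80 + -96 + 60 + 32 + -20 + 24 + -8 + 12 + -4 + -3 + 1 = 798.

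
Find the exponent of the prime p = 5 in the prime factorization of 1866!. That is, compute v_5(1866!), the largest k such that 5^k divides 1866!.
v_5(1866!) = 463

Legendre's formula: v_p(n!) = Σ_{k ≥ 1} ⌊n / p^k⌋. For p = 5, n = 1866, the terms are:
  ⌊1866/5^1⌋ = ⌊1866/5⌋ = 373
  ⌊1866/5^2⌋ = ⌊1866/25⌋ = 74
  ⌊1866/5^3⌋ = ⌊1866/125⌋ = 14
  ⌊1866/5^4⌋ = ⌊1866/625⌋ = 2
(the next term ⌊1866/5^5⌋ = 0, terminating the sum). Summing: v_5(1866!) = 373 + 74 + 14 + 2 = 463.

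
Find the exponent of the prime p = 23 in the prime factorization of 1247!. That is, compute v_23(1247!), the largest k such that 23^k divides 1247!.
v_23(1247!) = 56

Legendre's formula: v_p(n!) = Σ_{k ≥ 1} ⌊n / p^k⌋. For p = 23, n = 1247, the terms are:
  ⌊1247/23^1⌋ = ⌊1247/23⌋ = 54
  ⌊1247/23^2⌋ = ⌊1247/529⌋ = 2
(the next term ⌊1247/23^3⌋ = 0, terminating the sum). Summing: v_23(1247!) = 54 + 2 = 56.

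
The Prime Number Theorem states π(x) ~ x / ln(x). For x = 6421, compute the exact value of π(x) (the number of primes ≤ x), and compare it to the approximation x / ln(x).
π(6421) = 835;  x/ln(x) ≈ 732.38;  relative error ≈ 12.29%.

Directly count primes up to 6421: π(6421) = 835. The PNT approximation gives 6421/ln(6421) ≈ 6421/8.76733 ≈ 732.38. Relative error (π(x) − x/ln(x)) / π(x) ≈ 12.29%; the approximation is known to undercount slightly (Li(x) is a better estimate).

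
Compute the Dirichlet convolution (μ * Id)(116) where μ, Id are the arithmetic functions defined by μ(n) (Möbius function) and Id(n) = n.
(μ * Id)(116) = 56

Divisors of 116: [1, 2, 4, 29, 58, 116]. For each d | 116:
  d = 1: μ(1) · Id(116/1) = 1 · 116 = 116
  d = 2: μ(2) · Id(116/2) = -1 · 58 = -58
  d = 4: μ(4) · Id(116/4) = 0 · 29 = 0
  d = 29: μ(29) · Id(116/29) = -1 · 4 = -4
  d = 58: μ(58) · Id(116/58) = 1 · 2 = 2
  d = 116: μ(116) · Id(116/116) = 0 · 1 = 0
Summing: (μ * Id)(116) = 116 + -58 + 0 + -4 + 2 + 0 = 56.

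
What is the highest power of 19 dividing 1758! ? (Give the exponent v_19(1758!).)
v_19(1758!) = 96

Legendre's formula: v_p(n!) = Σ_{k ≥ 1} ⌊n / p^k⌋. For p = 19, n = 1758, the terms are:
  ⌊1758/19^1⌋ = ⌊1758/19⌋ = 92
  ⌊1758/19^2⌋ = ⌊1758/361⌋ = 4
(the next term ⌊1758/19^3⌋ = 0, terminating the sum). Summing: v_19(1758!) = 92 + 4 = 96.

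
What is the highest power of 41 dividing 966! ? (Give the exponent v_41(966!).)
v_41(966!) = 23

Legendre's formula: v_p(n!) = Σ_{k ≥ 1} ⌊n / p^k⌋. For p = 41, n = 966, the terms are:
  ⌊966/41^1⌋ = ⌊966/41⌋ = 23
(the next term ⌊966/41^2⌋ = 0, terminating the sum). Summing: v_41(966!) = 23 = 23.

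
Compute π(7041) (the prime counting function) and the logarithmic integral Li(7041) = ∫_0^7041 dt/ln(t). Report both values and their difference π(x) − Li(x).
π(7041) = 905;  Li(7041) ≈ 918.96;  π(x) − Li(x) ≈ -13.96.

Direct count of primes ≤ 7041 gives π(7041) = 905. Numerical evaluation of the logarithmic integral gives Li(7041) ≈ 918.96. The difference π(x) − Li(x) ≈ -13.96 is typically negative for small/moderate x (Li(x) overestimates), though Littlewood's theorem shows this sign changes infinitely often.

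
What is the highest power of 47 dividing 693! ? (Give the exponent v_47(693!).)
v_47(693!) = 14

Legendre's formula: v_p(n!) = Σ_{k ≥ 1} ⌊n / p^k⌋. For p = 47, n = 693, the terms are:
  ⌊693/47^1⌋ = ⌊693/47⌋ = 14
(the next term ⌊693/47^2⌋ = 0, terminating the sum). Summing: v_47(693!) = 14 = 14.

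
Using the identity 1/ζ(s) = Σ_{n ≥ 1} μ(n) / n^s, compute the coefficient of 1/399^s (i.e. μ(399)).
μ(399) = -1

Factor n = 399 = 3 · 7 · 19. μ(n) = 0 if any exponent ≥ 2 (not squarefree); otherwise μ(n) = (−1)^{ω(n)} where ω(n) is the number of distinct prime factors. Applying: μ(399) = -1.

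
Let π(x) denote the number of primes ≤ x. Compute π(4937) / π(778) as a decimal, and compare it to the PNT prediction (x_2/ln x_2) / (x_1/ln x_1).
π(4937)/π(778) = 660/137 ≈ 4.8175;  PNT prediction ≈ 4.9670.

π(778) = 137 and π(4937) = 660, so π(4937)/π(778) ≈ 4.8175. The PNT-predicted ratio is (4937/ln(4937)) / (778/ln(778)) ≈ 4.9670. The two agree to within a few percent, as expected.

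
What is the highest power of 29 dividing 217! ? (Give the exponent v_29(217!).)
v_29(217!) = 7

Legendre's formula: v_p(n!) = Σ_{k ≥ 1} ⌊n / p^k⌋. For p = 29, n = 217, the terms are:
  ⌊217/29^1⌋ = ⌊217/29⌋ = 7
(the next term ⌊217/29^2⌋ = 0, terminating the sum). Summing: v_29(217!) = 7 = 7.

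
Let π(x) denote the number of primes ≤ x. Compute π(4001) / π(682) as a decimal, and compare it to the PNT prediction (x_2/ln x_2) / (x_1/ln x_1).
π(4001)/π(682) = 551/123 ≈ 4.4797;  PNT prediction ≈ 4.6152.

π(682) = 123 and π(4001) = 551, so π(4001)/π(682) ≈ 4.4797. The PNT-predicted ratio is (4001/ln(4001)) / (682/ln(682)) ≈ 4.6152. The two agree to within a few percent, as expected.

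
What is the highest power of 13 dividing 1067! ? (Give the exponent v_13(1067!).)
v_13(1067!) = 88

Legendre's formula: v_p(n!) = Σ_{k ≥ 1} ⌊n / p^k⌋. For p = 13, n = 1067, the terms are:
  ⌊1067/13^1⌋ = ⌊1067/13⌋ = 82
  ⌊1067/13^2⌋ = ⌊1067/169⌋ = 6
(the next term ⌊1067/13^3⌋ = 0, terminating the sum). Summing: v_13(1067!) = 82 + 6 = 88.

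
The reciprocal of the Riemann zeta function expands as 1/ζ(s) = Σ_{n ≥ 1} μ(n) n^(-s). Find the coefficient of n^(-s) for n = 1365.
μ(1365) = 1

Factor n = 1365 = 3 · 5 · 7 · 13. μ(n) = 0 if any exponent ≥ 2 (not squarefree); otherwise μ(n) = (−1)^{ω(n)} where ω(n) is the number of distinct prime factors. Applying: μ(1365) = 1.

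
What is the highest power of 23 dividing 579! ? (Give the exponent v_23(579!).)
v_23(579!) = 26

Legendre's formula: v_p(n!) = Σ_{k ≥ 1} ⌊n / p^k⌋. For p = 23, n = 579, the terms are:
  ⌊579/23^1⌋ = ⌊579/23⌋ = 25
  ⌊579/23^2⌋ = ⌊579/529⌋ = 1
(the next term ⌊579/23^3⌋ = 0, terminating the sum). Summing: v_23(579!) = 25 + 1 = 26.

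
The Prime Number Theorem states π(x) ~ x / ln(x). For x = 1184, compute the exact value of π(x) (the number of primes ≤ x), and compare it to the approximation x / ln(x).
π(1184) = 194;  x/ln(x) ≈ 167.31;  relative error ≈ 13.76%.

Directly count primes up to 1184: π(1184) = 194. The PNT approximation gives 1184/ln(1184) ≈ 1184/7.07665 ≈ 167.31. Relative error (π(x) − x/ln(x)) / π(x) ≈ 13.76%; the approximation is known to undercount slightly (Li(x) is a better estimate).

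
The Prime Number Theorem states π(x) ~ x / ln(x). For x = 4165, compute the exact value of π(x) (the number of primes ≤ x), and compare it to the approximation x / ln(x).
π(4165) = 573;  x/ln(x) ≈ 499.73;  relative error ≈ 12.79%.

Directly count primes up to 4165: π(4165) = 573. The PNT approximation gives 4165/ln(4165) ≈ 4165/8.33447 ≈ 499.73. Relative error (π(x) − x/ln(x)) / π(x) ≈ 12.79%; the approximation is known to undercount slightly (Li(x) is a better estimate).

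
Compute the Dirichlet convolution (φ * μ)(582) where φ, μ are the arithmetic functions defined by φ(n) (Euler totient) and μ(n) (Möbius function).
(φ * μ)(582) = 0

Divisors of 582: [1, 2, 3, 6, 97, 194, 291, 582]. For each d | 582:
  d = 1: φ(1) · μ(582/1) = 1 · -1 = -1
  d = 2: φ(2) · μ(582/2) = 1 · 1 = 1
  d = 3: φ(3) · μ(582/3) = 2 · 1 = 2
  d = 6: φ(6) · μ(582/6) = 2 · -1 = -2
  d = 97: φ(97) · μ(582/97) = 96 · 1 = 96
  d = 194: φ(194) · μ(582/194) = 96 · -1 = -96
  d = 291: φ(291) · μ(582/291) = 192 · -1 = -192
  d = 582: φ(582) · μ(582/582) = 192 · 1 = 192
Summing: (φ * μ)(582) = -1 + 1 + 2 + -2 + 96 + -96 + -192 + 192 = 0.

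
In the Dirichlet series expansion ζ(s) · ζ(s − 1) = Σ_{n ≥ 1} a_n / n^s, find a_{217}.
σ(217) = 256

In the product (Σ m^0/m^s)(Σ k / k^s) = Σ (Σ_{d | n} d) / n^s, the coefficient of 1/n^s is σ(n) = Σ_{d | n} d. For n = 217, divisors are [1, 7, 31, 217]; summing: σ(217) = 256.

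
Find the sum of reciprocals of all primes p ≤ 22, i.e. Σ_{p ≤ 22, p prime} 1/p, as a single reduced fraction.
Σ 1/p = 14117683/9699690

π(22) = 8, so the primes ≤ 22 are [2, 3, 5, 7, 11, 13, 17, 19]. Summing 1/p over these primes: 14117683/9699690 ≈ 1.4555. Mertens estimate ln ln(22) + 0.2615 ≈ 1.3900.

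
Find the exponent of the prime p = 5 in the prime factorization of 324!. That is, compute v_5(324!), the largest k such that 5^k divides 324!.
v_5(324!) = 78

Legendre's formula: v_p(n!) = Σ_{k ≥ 1} ⌊n / p^k⌋. For p = 5, n = 324, the terms are:
  ⌊324/5^1⌋ = ⌊324/5⌋ = 64
  ⌊324/5^2⌋ = ⌊324/25⌋ = 12
  ⌊324/5^3⌋ = ⌊324/125⌋ = 2
(the next term ⌊324/5^4⌋ = 0, terminating the sum). Summing: v_5(324!) = 64 + 12 + 2 = 78.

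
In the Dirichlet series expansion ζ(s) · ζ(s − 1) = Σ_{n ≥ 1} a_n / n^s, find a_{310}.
σ(310) = 576

In the product (Σ m^0/m^s)(Σ k / k^s) = Σ (Σ_{d | n} d) / n^s, the coefficient of 1/n^s is σ(n) = Σ_{d | n} d. For n = 310, divisors are [1, 2, 5, 10, 31, 62, 155, 310]; summing: σ(310) = 576.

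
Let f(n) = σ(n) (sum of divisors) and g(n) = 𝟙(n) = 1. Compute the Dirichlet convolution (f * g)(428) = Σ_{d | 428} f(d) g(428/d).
(σ * 𝟙)(428) = 1199

Divisors of 428: [1, 2, 4, 107, 214, 428]. For each d | 428:
  d = 1: σ(1) · 𝟙(428/1) = 1 · 1 = 1
  d = 2: σ(2) · 𝟙(428/2) = 3 · 1 = 3
  d = 4: σ(4) · 𝟙(428/4) = 7 · 1 = 7
  d = 107: σ(107) · 𝟙(428/107) = 108 · 1 = 108
  d = 214: σ(214) · 𝟙(428/214) = 324 · 1 = 324
  d = 428: σ(428) · 𝟙(428/428) = 756 · 1 = 756
Summing: (σ * 𝟙)(428) = 1 + 3 + 7 + 108 + 324 + 756 = 1199.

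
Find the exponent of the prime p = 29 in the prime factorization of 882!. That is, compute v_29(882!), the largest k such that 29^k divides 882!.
v_29(882!) = 31

Legendre's formula: v_p(n!) = Σ_{k ≥ 1} ⌊n / p^k⌋. For p = 29, n = 882, the terms are:
  ⌊882/29^1⌋ = ⌊882/29⌋ = 30
  ⌊882/29^2⌋ = ⌊882/841⌋ = 1
(the next term ⌊882/29^3⌋ = 0, terminating the sum). Summing: v_29(882!) = 30 + 1 = 31.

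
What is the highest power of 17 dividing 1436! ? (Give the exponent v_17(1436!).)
v_17(1436!) = 88

Legendre's formula: v_p(n!) = Σ_{k ≥ 1} ⌊n / p^k⌋. For p = 17, n = 1436, the terms are:
  ⌊1436/17^1⌋ = ⌊1436/17⌋ = 84
  ⌊1436/17^2⌋ = ⌊1436/289⌋ = 4
(the next term ⌊1436/17^3⌋ = 0, terminating the sum). Summing: v_17(1436!) = 84 + 4 = 88.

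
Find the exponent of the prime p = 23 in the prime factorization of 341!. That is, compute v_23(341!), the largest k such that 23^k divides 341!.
v_23(341!) = 14

Legendre's formula: v_p(n!) = Σ_{k ≥ 1} ⌊n / p^k⌋. For p = 23, n = 341, the terms are:
  ⌊341/23^1⌋ = ⌊341/23⌋ = 14
(the next term ⌊341/23^2⌋ = 0, terminating the sum). Summing: v_23(341!) = 14 = 14.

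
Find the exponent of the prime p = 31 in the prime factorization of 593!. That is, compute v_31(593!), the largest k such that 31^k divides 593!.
v_31(593!) = 19

Legendre's formula: v_p(n!) = Σ_{k ≥ 1} ⌊n / p^k⌋. For p = 31, n = 593, the terms are:
  ⌊593/31^1⌋ = ⌊593/31⌋ = 19
(the next term ⌊593/31^2⌋ = 0, terminating the sum). Summing: v_31(593!) = 19 = 19.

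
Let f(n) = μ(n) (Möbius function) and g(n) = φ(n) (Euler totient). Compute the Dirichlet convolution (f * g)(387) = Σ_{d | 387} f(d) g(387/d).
(μ * φ)(387) = 164

Divisors of 387: [1, 3, 9, 43, 129, 387]. For each d | 387:
  d = 1: μ(1) · φ(387/1) = 1 · 252 = 252
  d = 3: μ(3) · φ(387/3) = -1 · 84 = -84
  d = 9: μ(9) · φ(387/9) = 0 · 42 = 0
  d = 43: μ(43) · φ(387/43) = -1 · 6 = -6
  d = 129: μ(129) · φ(387/129) = 1 · 2 = 2
  d = 387: μ(387) · φ(387/387) = 0 · 1 = 0
Summing: (μ * φ)(387) = 252 + -84 + 0 + -6 + 2 + 0 = 164.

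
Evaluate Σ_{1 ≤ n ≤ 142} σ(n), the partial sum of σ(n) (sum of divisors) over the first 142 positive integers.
Σ_{n ≤ 142} σ(n) = 16615

Compute σ(n) for each 1 ≤ n ≤ 142: σ(1) = 1, σ(2) = 3, σ(3) = 4, σ(4) = 7, σ(5) = 6, σ(6) = 12, σ(7) = 8, σ(8) = 15, σ(9) = 13, σ(10) = 18, σ(11) = 12, σ(12) = 28, σ(13) = 14, σ(14) = 24, σ(15) = 24, σ(16) = 31, σ(17) = 18, σ(18) = 39, σ(19) = 20, σ(20) = 42, σ(21) = 32, σ(22) = 36, σ(23) = 24, σ(24) = 60, σ(25) = 31, σ(26) = 42, σ(27) = 40, σ(28) = 56, σ(29) = 30, σ(30) = 72, σ(31) = 32, σ(32) = 63, σ(33) = 48, σ(34) = 54, σ(35) = 48, σ(36) = 91, σ(37) = 38, σ(38) = 60, σ(39) = 56, σ(40) = 90, σ(41) = 42, σ(42) = 96, σ(43) = 44, σ(44) = 84, σ(45) = 78, σ(46) = 72, σ(47) = 48, σ(48) = 124, σ(49) = 57, σ(50) = 93, σ(51) = 72, σ(52) = 98, σ(53) = 54, σ(54) = 120, σ(55) = 72, σ(56) = 120, σ(57) = 80, σ(58) = 90, σ(59) = 60, σ(60) = 168, σ(61) = 62, σ(62) = 96, σ(63) = 104, σ(64) = 127, σ(65) = 84, σ(66) = 144, σ(67) = 68, σ(68) = 126, σ(69) = 96, σ(70) = 144, σ(71) = 72, σ(72) = 195, σ(73) = 74, σ(74) = 114, σ(75) = 124, σ(76) = 140, σ(77) = 96, σ(78) = 168, σ(79) = 80, σ(80) = 186, σ(81) = 121, σ(82) = 126, σ(83) = 84, σ(84) = 224, σ(85) = 108, σ(86) = 132, σ(87) = 120, σ(88) = 180, σ(89) = 90, σ(90) = 234, σ(91) = 112, σ(92) = 168, σ(93) = 128, σ(94) = 144, σ(95) = 120, σ(96) = 252, σ(97) = 98, σ(98) = 171, σ(99) = 156, σ(100) = 217, σ(101) = 102, σ(102) = 216, σ(103) = 104, σ(104) = 210, σ(105) = 192, σ(106) = 162, σ(107) = 108, σ(108) = 280, σ(109) = 110, σ(110) = 216, σ(111) = 152, σ(112) = 248, σ(113) = 114, σ(114) = 240, σ(115) = 144, σ(116) = 210, σ(117) = 182, σ(118) = 180, σ(119) = 144, σ(120) = 360, σ(121) = 133, σ(122) = 186, σ(123) = 168, σ(124) = 224, σ(125) = 156, σ(126) = 312, σ(127) = 128, σ(128) = 255, σ(129) = 176, σ(130) = 252, σ(131) = 132, σ(132) = 336, σ(133) = 160, σ(134) = 204, σ(135) = 240, σ(136) = 270, σ(137) = 138, σ(138) = 288, σ(139) = 140, σ(140) = 336, σ(141) = 192, σ(142) = 216. Summing all 142 values: 16615. (Average order: Σ_{n ≤ x} σ(n) ~ (π²/12) x². For x = 142, (π²/12)·142² ≈ 16584.23.)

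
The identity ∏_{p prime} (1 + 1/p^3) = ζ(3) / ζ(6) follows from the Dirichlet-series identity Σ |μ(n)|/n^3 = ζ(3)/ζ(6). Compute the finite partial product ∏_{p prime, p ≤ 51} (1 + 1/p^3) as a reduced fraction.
∏ = 8015182591485824614015950466842624/6783810016842653083409665472454505

The primes p ≤ 51 are [2, 3, 5, 7, 11, 13, 17, 19, 23, 29, 31, 37, 41, 43, 47]. For each, (1 + 1/p^3) = (p^3 + 1)/p^3. Multiplying these fractions over p ∈ [2, 3, 5, 7, 11, 13, 17, 19, 23, 29, 31, 37, 41, 43, 47] gives 8015182591485824614015950466842624/6783810016842653083409665472454505. (In the limit P → ∞ this tends to ζ(3)/ζ(6).)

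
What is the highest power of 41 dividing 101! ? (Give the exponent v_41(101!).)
v_41(101!) = 2

Legendre's formula: v_p(n!) = Σ_{k ≥ 1} ⌊n / p^k⌋. For p = 41, n = 101, the terms are:
  ⌊101/41^1⌋ = ⌊101/41⌋ = 2
(the next term ⌊101/41^2⌋ = 0, terminating the sum). Summing: v_41(101!) = 2 = 2.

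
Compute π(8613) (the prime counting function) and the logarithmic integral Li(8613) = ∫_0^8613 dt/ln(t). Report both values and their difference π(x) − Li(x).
π(8613) = 1072;  Li(8613) ≈ 1094.34;  π(x) − Li(x) ≈ -22.34.

Direct count of primes ≤ 8613 gives π(8613) = 1072. Numerical evaluation of the logarithmic integral gives Li(8613) ≈ 1094.34. The difference π(x) − Li(x) ≈ -22.34 is typically negative for small/moderate x (Li(x) overestimates), though Littlewood's theorem shows this sign changes infinitely often.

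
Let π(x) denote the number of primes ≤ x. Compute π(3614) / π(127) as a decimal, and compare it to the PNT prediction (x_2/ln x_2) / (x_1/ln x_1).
π(3614)/π(127) = 505/31 ≈ 16.2903;  PNT prediction ≈ 16.8262.

π(127) = 31 and π(3614) = 505, so π(3614)/π(127) ≈ 16.2903. The PNT-predicted ratio is (3614/ln(3614)) / (127/ln(127)) ≈ 16.8262. The two agree to within a few percent, as expected.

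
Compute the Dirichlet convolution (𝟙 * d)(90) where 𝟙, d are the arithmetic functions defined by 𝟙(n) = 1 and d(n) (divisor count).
(𝟙 * d)(90) = 54

Divisors of 90: [1, 2, 3, 5, 6, 9, 10, 15, 18, 30, 45, 90]. For each d | 90:
  d = 1: 𝟙(1) · d(90/1) = 1 · 12 = 12
  d = 2: 𝟙(2) · d(90/2) = 1 · 6 = 6
  d = 3: 𝟙(3) · d(90/3) = 1 · 8 = 8
  d = 5: 𝟙(5) · d(90/5) = 1 · 6 = 6
  d = 6: 𝟙(6) · d(90/6) = 1 · 4 = 4
  d = 9: 𝟙(9) · d(90/9) = 1 · 4 = 4
  d = 10: 𝟙(10) · d(90/10) = 1 · 3 = 3
  d = 15: 𝟙(15) · d(90/15) = 1 · 4 = 4
  d = 18: 𝟙(18) · d(90/18) = 1 · 2 = 2
  d = 30: 𝟙(30) · d(90/30) = 1 · 2 = 2
  d = 45: 𝟙(45) · d(90/45) = 1 · 2 = 2
  d = 90: 𝟙(90) · d(90/90) = 1 · 1 = 1
Summing: (𝟙 * d)(90) = 12 + 6 + 8 + 6 + 4 + 4 + 3 + 4 + 2 + 2 + 2 + 1 = 54.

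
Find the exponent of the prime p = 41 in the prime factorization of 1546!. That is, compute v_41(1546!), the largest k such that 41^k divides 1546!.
v_41(1546!) = 37

Legendre's formula: v_p(n!) = Σ_{k ≥ 1} ⌊n / p^k⌋. For p = 41, n = 1546, the terms are:
  ⌊1546/41^1⌋ = ⌊1546/41⌋ = 37
(the next term ⌊1546/41^2⌋ = 0, terminating the sum). Summing: v_41(1546!) = 37 = 37.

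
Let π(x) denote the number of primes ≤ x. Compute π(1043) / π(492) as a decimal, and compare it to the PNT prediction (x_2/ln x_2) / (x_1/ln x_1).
π(1043)/π(492) = 175/94 ≈ 1.8617;  PNT prediction ≈ 1.8907.

π(492) = 94 and π(1043) = 175, so π(1043)/π(492) ≈ 1.8617. The PNT-predicted ratio is (1043/ln(1043)) / (492/ln(492)) ≈ 1.8907. The two agree to within a few percent, as expected.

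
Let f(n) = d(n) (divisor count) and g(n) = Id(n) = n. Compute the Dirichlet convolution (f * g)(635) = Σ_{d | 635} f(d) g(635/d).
(d * Id)(635) = 903

Divisors of 635: [1, 5, 127, 635]. For each d | 635:
  d = 1: d(1) · Id(635/1) = 1 · 635 = 635
  d = 5: d(5) · Id(635/5) = 2 · 127 = 254
  d = 127: d(127) · Id(635/127) = 2 · 5 = 10
  d = 635: d(635) · Id(635/635) = 4 · 1 = 4
Summing: (d * Id)(635) = 635 + 254 + 10 + 4 = 903.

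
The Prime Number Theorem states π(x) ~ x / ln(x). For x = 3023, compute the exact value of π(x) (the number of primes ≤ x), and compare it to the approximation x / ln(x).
π(3023) = 434;  x/ln(x) ≈ 377.21;  relative error ≈ 13.08%.

Directly count primes up to 3023: π(3023) = 434. The PNT approximation gives 3023/ln(3023) ≈ 3023/8.01400 ≈ 377.21. Relative error (π(x) − x/ln(x)) / π(x) ≈ 13.08%; the approximation is known to undercount slightly (Li(x) is a better estimate).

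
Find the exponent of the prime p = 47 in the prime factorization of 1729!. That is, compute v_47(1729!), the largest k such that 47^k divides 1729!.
v_47(1729!) = 36

Legendre's formula: v_p(n!) = Σ_{k ≥ 1} ⌊n / p^k⌋. For p = 47, n = 1729, the terms are:
  ⌊1729/47^1⌋ = ⌊1729/47⌋ = 36
(the next term ⌊1729/47^2⌋ = 0, terminating the sum). Summing: v_47(1729!) = 36 = 36.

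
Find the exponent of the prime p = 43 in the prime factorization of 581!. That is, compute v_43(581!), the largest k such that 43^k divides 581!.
v_43(581!) = 13

Legendre's formula: v_p(n!) = Σ_{k ≥ 1} ⌊n / p^k⌋. For p = 43, n = 581, the terms are:
  ⌊581/43^1⌋ = ⌊581/43⌋ = 13
(the next term ⌊581/43^2⌋ = 0, terminating the sum). Summing: v_43(581!) = 13 = 13.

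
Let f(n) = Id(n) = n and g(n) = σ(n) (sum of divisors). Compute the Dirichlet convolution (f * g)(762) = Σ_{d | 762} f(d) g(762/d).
(Id * σ)(762) = 8925

Divisors of 762: [1, 2, 3, 6, 127, 254, 381, 762]. For each d | 762:
  d = 1: Id(1) · σ(762/1) = 1 · 1536 = 1536
  d = 2: Id(2) · σ(762/2) = 2 · 512 = 1024
  d = 3: Id(3) · σ(762/3) = 3 · 384 = 1152
  d = 6: Id(6) · σ(762/6) = 6 · 128 = 768
  d = 127: Id(127) · σ(762/127) = 127 · 12 = 1524
  d = 254: Id(254) · σ(762/254) = 254 · 4 = 1016
  d = 381: Id(381) · σ(762/381) = 381 · 3 = 1143
  d = 762: Id(762) · σ(762/762) = 762 · 1 = 762
Summing: (Id * σ)(762) = 1536 + 1024 + 1152 + 768 + 1524 + 1016 + 1143 + 762 = 8925.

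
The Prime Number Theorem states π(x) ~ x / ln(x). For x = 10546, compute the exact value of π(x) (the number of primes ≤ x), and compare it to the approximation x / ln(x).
π(10546) = 1288;  x/ln(x) ≈ 1138.45;  relative error ≈ 11.61%.

Directly count primes up to 10546: π(10546) = 1288. The PNT approximation gives 10546/ln(10546) ≈ 10546/9.26350 ≈ 1138.45. Relative error (π(x) − x/ln(x)) / π(x) ≈ 11.61%; the approximation is known to undercount slightly (Li(x) is a better estimate).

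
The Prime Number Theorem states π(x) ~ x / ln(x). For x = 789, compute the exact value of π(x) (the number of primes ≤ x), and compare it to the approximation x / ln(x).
π(789) = 138;  x/ln(x) ≈ 118.28;  relative error ≈ 14.29%.

Directly count primes up to 789: π(789) = 138. The PNT approximation gives 789/ln(789) ≈ 789/6.67077 ≈ 118.28. Relative error (π(x) − x/ln(x)) / π(x) ≈ 14.29%; the approximation is known to undercount slightly (Li(x) is a better estimate).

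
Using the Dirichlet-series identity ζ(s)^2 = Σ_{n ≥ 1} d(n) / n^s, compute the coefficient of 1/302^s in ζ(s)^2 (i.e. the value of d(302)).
d(302) = 4

ζ(s)^2 = (Σ 1/m^s)(Σ 1/k^s). The coefficient of 1/n^s in the product is the number of ordered pairs (m, k) with mk = n, which equals d(n). For n = 302, divisors are [1, 2, 151, 302], so d(302) = 4.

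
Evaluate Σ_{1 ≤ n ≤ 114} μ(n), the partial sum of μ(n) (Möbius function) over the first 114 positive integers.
Σ_{n ≤ 114} μ(n) = -6

Compute μ(n) for each 1 ≤ n ≤ 114: μ(1) = 1, μ(2) = -1, μ(3) = -1, μ(4) = 0, μ(5) = -1, μ(6) = 1, μ(7) = -1, μ(8) = 0, μ(9) = 0, μ(10) = 1, μ(11) = -1, μ(12) = 0, μ(13) = -1, μ(14) = 1, μ(15) = 1, μ(16) = 0, μ(17) = -1, μ(18) = 0, μ(19) = -1, μ(20) = 0, μ(21) = 1, μ(22) = 1, μ(23) = -1, μ(24) = 0, μ(25) = 0, μ(26) = 1, μ(27) = 0, μ(28) = 0, μ(29) = -1, μ(30) = -1, μ(31) = -1, μ(32) = 0, μ(33) = 1, μ(34) = 1, μ(35) = 1, μ(36) = 0, μ(37) = -1, μ(38) = 1, μ(39) = 1, μ(40) = 0, μ(41) = -1, μ(42) = -1, μ(43) = -1, μ(44) = 0, μ(45) = 0, μ(46) = 1, μ(47) = -1, μ(48) = 0, μ(49) = 0, μ(50) = 0, μ(51) = 1, μ(52) = 0, μ(53) = -1, μ(54) = 0, μ(55) = 1, μ(56) = 0, μ(57) = 1, μ(58) = 1, μ(59) = -1, μ(60) = 0, μ(61) = -1, μ(62) = 1, μ(63) = 0, μ(64) = 0, μ(65) = 1, μ(66) = -1, μ(67) = -1, μ(68) = 0, μ(69) = 1, μ(70) = -1, μ(71) = -1, μ(72) = 0, μ(73) = -1, μ(74) = 1, μ(75) = 0, μ(76) = 0, μ(77) = 1, μ(78) = -1, μ(79) = -1, μ(80) = 0, μ(81) = 0, μ(82) = 1, μ(83) = -1, μ(84) = 0, μ(85) = 1, μ(86) = 1, μ(87) = 1, μ(88) = 0, μ(89) = -1, μ(90) = 0, μ(91) = 1, μ(92) = 0, μ(93) = 1, μ(94) = 1, μ(95) = 1, μ(96) = 0, μ(97) = -1, μ(98) = 0, μ(99) = 0, μ(100) = 0, μ(101) = -1, μ(102) = -1, μ(103) = -1, μ(104) = 0, μ(105) = -1, μ(106) = 1, μ(107) = -1, μ(108) = 0, μ(109) = -1, μ(110) = -1, μ(111) = 1, μ(112) = 0, μ(113) = -1, μ(114) = -1. Summing all 114 values: -6. (Mertens function M(x) = Σ_{n ≤ x} μ(n); on average M(x) should be small (PNT ⟺ M(x) = o(x)).)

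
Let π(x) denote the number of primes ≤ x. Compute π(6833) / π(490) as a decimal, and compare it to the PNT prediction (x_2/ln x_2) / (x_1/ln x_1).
π(6833)/π(490) = 880/93 ≈ 9.4624;  PNT prediction ≈ 9.7831.

π(490) = 93 and π(6833) = 880, so π(6833)/π(490) ≈ 9.4624. The PNT-predicted ratio is (6833/ln(6833)) / (490/ln(490)) ≈ 9.7831. The two agree to within a few percent, as expected.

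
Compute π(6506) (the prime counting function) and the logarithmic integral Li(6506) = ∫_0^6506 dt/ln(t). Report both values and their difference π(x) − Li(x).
π(6506) = 842;  Li(6506) ≈ 858.31;  π(x) − Li(x) ≈ -16.31.

Direct count of primes ≤ 6506 gives π(6506) = 842. Numerical evaluation of the logarithmic integral gives Li(6506) ≈ 858.31. The difference π(x) − Li(x) ≈ -16.31 is typically negative for small/moderate x (Li(x) overestimates), though Littlewood's theorem shows this sign changes infinitely often.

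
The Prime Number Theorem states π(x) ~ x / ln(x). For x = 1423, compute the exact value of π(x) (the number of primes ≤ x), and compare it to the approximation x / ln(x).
π(1423) = 224;  x/ln(x) ≈ 195.99;  relative error ≈ 12.50%.

Directly count primes up to 1423: π(1423) = 224. The PNT approximation gives 1423/ln(1423) ≈ 1423/7.26052 ≈ 195.99. Relative error (π(x) − x/ln(x)) / π(x) ≈ 12.50%; the approximation is known to undercount slightly (Li(x) is a better estimate).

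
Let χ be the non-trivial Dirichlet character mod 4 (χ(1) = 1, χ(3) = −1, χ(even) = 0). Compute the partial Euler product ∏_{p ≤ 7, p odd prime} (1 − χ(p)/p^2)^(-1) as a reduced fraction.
∏ = 147/160

The odd primes p ≤ 7 are [3, 5, 7]. For each, χ(p) = 1 if p ≡ 1 mod 4, χ(p) = −1 if p ≡ 3 mod 4. Taking (1 − χ(p)/p^2)^(-1) = p^2/(p^2 − χ(p)): (1 − (-1)/3^2)^(-1) · (1 − (1)/5^2)^(-1) · (1 − (-1)/7^2)^(-1) = 147/160.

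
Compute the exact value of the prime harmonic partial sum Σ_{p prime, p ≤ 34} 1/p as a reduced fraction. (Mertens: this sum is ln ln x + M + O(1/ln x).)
Σ 1/p = 314016924901/200560490130

π(34) = 11, so the primes ≤ 34 are [2, 3, 5, 7, 11, 13, 17, 19, 23, 29, 31]. Summing 1/p over these primes: 314016924901/200560490130 ≈ 1.5657. Mertens estimate ln ln(34) + 0.2615 ≈ 1.5218.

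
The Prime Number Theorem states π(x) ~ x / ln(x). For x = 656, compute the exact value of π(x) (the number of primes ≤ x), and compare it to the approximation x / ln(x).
π(656) = 119;  x/ln(x) ≈ 101.14;  relative error ≈ 15.01%.

Directly count primes up to 656: π(656) = 119. The PNT approximation gives 656/ln(656) ≈ 656/6.48616 ≈ 101.14. Relative error (π(x) − x/ln(x)) / π(x) ≈ 15.01%; the approximation is known to undercount slightly (Li(x) is a better estimate).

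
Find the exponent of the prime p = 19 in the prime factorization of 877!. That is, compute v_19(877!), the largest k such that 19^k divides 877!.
v_19(877!) = 48

Legendre's formula: v_p(n!) = Σ_{k ≥ 1} ⌊n / p^k⌋. For p = 19, n = 877, the terms are:
  ⌊877/19^1⌋ = ⌊877/19⌋ = 46
  ⌊877/19^2⌋ = ⌊877/361⌋ = 2
(the next term ⌊877/19^3⌋ = 0, terminating the sum). Summing: v_19(877!) = 46 + 2 = 48.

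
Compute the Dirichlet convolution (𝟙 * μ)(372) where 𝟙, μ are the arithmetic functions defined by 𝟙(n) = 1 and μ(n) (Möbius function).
(𝟙 * μ)(372) = 0

Divisors of 372: [1, 2, 3, 4, 6, 12, 31, 62, 93, 124, 186, 372]. For each d | 372:
  d = 1: 𝟙(1) · μ(372/1) = 1 · 0 = 0
  d = 2: 𝟙(2) · μ(372/2) = 1 · -1 = -1
  d = 3: 𝟙(3) · μ(372/3) = 1 · 0 = 0
  d = 4: 𝟙(4) · μ(372/4) = 1 · 1 = 1
  d = 6: 𝟙(6) · μ(372/6) = 1 · 1 = 1
  d = 12: 𝟙(12) · μ(372/12) = 1 · -1 = -1
  d = 31: 𝟙(31) · μ(372/31) = 1 · 0 = 0
  d = 62: 𝟙(62) · μ(372/62) = 1 · 1 = 1
  d = 93: 𝟙(93) · μ(372/93) = 1 · 0 = 0
  d = 124: 𝟙(124) · μ(372/124) = 1 · -1 = -1
  d = 186: 𝟙(186) · μ(372/186) = 1 · -1 = -1
  d = 372: 𝟙(372) · μ(372/372) = 1 · 1 = 1
Summing: (𝟙 * μ)(372) = 0 + -1 + 0 + 1 + 1 + -1 + 0 + 1 + 0 + -1 + -1 + 1 = 0.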